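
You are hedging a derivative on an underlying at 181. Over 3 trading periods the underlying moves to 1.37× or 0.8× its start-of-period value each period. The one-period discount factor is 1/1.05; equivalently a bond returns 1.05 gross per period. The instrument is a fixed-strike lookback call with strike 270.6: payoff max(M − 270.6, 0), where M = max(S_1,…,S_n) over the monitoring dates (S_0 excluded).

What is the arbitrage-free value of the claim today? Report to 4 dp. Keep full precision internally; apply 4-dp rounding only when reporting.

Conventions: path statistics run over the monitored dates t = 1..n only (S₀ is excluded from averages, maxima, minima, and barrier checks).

price = 20.8661

Under the martingale measure an up-move has probability p* = 0.4386; value the claim as the probability-weighted average of per-path payoffs, discounted 3 periods at R = 1.05.
Enumerate all 2^3 = 8 price paths (U = up ×1.37, D = down ×0.8); each path with k up-moves has probability p*^k·(1−p*)^(3−k).
DDD: M=144.8000, payoff=0.0000, prob=0.176940
UDD: M=247.9700, payoff=0.0000, prob=0.138234
DUD: M=198.3760, payoff=0.0000, prob=0.138234
UUD: M=339.7189, payoff=69.1189, prob=0.107995
DDU: M=158.7008, payoff=0.0000, prob=0.138234
UDU: M=271.7751, payoff=1.1751, prob=0.107995
DUU: M=271.7751, payoff=1.1751, prob=0.107995
UUU: M=465.4149, payoff=194.8149, prob=0.084371
Price = Σ prob·payoff / R^3 = 24.155154 / 1.157625 = 20.8661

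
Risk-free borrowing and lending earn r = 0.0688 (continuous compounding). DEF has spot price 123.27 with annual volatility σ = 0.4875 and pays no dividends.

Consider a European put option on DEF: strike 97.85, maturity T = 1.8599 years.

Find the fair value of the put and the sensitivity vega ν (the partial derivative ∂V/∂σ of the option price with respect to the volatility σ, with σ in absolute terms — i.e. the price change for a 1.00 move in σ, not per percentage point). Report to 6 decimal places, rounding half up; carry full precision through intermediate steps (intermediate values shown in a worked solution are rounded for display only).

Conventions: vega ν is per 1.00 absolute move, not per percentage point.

σ√T = 0.4875·√1.8599 = 0.664843
d₁ = (ln(S/K) + (r+σ²/2)T) / (σ√T) = (ln(123.27/97.85) + (0.0688+0.4875²/2)·1.8599) / 0.664843 = (0.230941 + 0.348970) / 0.664843 = 0.872252
d₂ = d₁ − σ√T = 0.872252 − 0.664843 = 0.207408
e^{−rT} = 0.879888
N(−d₁) = 0.191536,  N(−d₂) = 0.417845
Put price V = K·e^{−rT}·N(−d₂) − S·N(−d₁) = 35.975244 − 23.610583 = 12.364661
φ(d₁) = (1/√(2π))·e^{−d₁²/2} = 0.272709
ν = S·φ(d₁)·√T = 45.846016

price = 12.364661
ν = 45.846016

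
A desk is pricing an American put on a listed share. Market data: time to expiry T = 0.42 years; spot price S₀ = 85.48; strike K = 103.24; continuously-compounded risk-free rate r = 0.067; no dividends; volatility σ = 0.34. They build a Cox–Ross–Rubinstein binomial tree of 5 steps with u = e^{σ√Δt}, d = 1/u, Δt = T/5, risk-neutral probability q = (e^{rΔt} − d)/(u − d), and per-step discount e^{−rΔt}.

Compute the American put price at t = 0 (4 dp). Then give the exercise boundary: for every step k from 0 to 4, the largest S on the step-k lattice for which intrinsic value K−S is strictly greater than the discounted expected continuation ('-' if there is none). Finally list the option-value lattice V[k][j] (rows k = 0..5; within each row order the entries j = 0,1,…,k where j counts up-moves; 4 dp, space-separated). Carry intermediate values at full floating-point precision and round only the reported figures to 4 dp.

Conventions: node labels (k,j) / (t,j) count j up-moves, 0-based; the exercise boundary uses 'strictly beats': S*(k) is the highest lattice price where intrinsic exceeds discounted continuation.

Δt=0.08400  u=1.10356  d=0.90616  q=0.50398  discount=0.99439
step 5 (expiry): payoffs max(K−S,0) = 51.0143 39.6371 25.7816 8.9077 0.0000 0.0000
step 4: (k=4,j=0): S=57.6342, K−S=45.6058, hold=45.0263 ⇒ V=45.6058 exercise | (k=4,j=1): S=70.1896, K−S=33.0504, hold=32.4710 ⇒ V=33.0504 exercise | (k=4,j=2): S=85.4800, K−S=17.7600, hold=17.1806 ⇒ V=17.7600 exercise | (k=4,j=3): S=104.1014, K−S=0.0000, hold=4.3936 ⇒ V=4.3936 continue | (k=4,j=4): S=126.7793, K−S=0.0000, hold=0.0000 ⇒ V=0.0000 continue  boundary S*=85.4800
step 3: (k=3,j=0): S=63.6029, K−S=39.6371, hold=39.0577 ⇒ V=39.6371 exercise | (k=3,j=1): S=77.4584, K−S=25.7816, hold=25.2022 ⇒ V=25.7816 exercise | (k=3,j=2): S=94.3323, K−S=8.9077, hold=10.9618 ⇒ V=10.9618 continue | (k=3,j=3): S=114.8821, K−S=0.0000, hold=2.1671 ⇒ V=2.1671 continue  boundary S*=77.4584
step 2: (k=2,j=0): S=70.1896, K−S=33.0504, hold=32.4710 ⇒ V=33.0504 exercise | (k=2,j=1): S=85.4800, K−S=17.7600, hold=18.2100 ⇒ V=18.2100 continue | (k=2,j=2): S=104.1014, K−S=0.0000, hold=6.4929 ⇒ V=6.4929 continue  boundary S*=70.1896
step 1: (k=1,j=0): S=77.4584, K−S=25.7816, hold=25.4277 ⇒ V=25.7816 exercise | (k=1,j=1): S=94.3323, K−S=8.9077, hold=12.2358 ⇒ V=12.2358 continue  boundary S*=77.4584
step 0: (k=0,j=0): S=85.4800, K−S=17.7600, hold=18.8485 ⇒ V=18.8485 continue  boundary S*=-

price = 18.8485
boundary = - 77.4584 70.1896 77.4584 85.4800
tree:
18.8485
25.7816 12.2358
33.0504 18.2100 6.4929
39.6371 25.7816 10.9618 2.1671
45.6058 33.0504 17.7600 4.3936 0.0000
51.0143 39.6371 25.7816 8.9077 0.0000 0.0000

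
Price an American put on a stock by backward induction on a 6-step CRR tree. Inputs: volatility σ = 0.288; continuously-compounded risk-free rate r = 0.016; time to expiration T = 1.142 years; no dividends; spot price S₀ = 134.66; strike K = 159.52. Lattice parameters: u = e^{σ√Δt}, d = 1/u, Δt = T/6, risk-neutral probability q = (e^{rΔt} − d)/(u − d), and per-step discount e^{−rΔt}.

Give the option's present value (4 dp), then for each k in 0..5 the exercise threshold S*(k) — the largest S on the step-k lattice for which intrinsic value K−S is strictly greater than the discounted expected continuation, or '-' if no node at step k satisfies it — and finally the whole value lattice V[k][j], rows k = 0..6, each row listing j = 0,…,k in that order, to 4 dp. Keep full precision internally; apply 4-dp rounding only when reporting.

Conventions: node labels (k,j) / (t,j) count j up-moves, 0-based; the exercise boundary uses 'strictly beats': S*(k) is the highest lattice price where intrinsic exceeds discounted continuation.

params: Δt=0.19033 u=1.13388 d=0.88193 q=0.48073 e^(-rΔt)=0.99696
t_6 payoffs: 96.1573 78.0555 54.7822 24.8600 0.0000 0.0000 0.0000
t_5: node(5,0) S=71.8457 payoff=87.6743 vs cont=87.1892 → 87.6743 [stop]  node(5,1) S=92.3711 payoff=67.1489 vs cont=66.6639 → 67.1489 [stop]  node(5,2) S=118.7602 payoff=40.7598 vs cont=40.2747 → 40.7598 [stop]  node(5,3) S=152.6884 payoff=6.8316 vs cont=12.8697 → 12.8697 [wait]  node(5,4) S=196.3094 payoff=0.0000 vs cont=0.0000 → 0.0000 [wait]  node(5,5) S=252.3924 payoff=0.0000 vs cont=0.0000 → 0.0000 [wait]  ⇒ S*(5)=118.7602
t_4: node(4,0) S=81.4645 payoff=78.0555 vs cont=77.5704 → 78.0555 [stop]  node(4,1) S=104.7378 payoff=54.7822 vs cont=54.2971 → 54.7822 [stop]  node(4,2) S=134.6600 payoff=24.8600 vs cont=27.2689 → 27.2689 [wait]  node(4,3) S=173.1305 payoff=0.0000 vs cont=6.6625 → 6.6625 [wait]  node(4,4) S=222.5916 payoff=0.0000 vs cont=0.0000 → 0.0000 [wait]  ⇒ S*(4)=104.7378
t_3: node(3,0) S=92.3711 payoff=67.1489 vs cont=66.6639 → 67.1489 [stop]  node(3,1) S=118.7602 payoff=40.7598 vs cont=41.4292 → 41.4292 [wait]  node(3,2) S=152.6884 payoff=6.8316 vs cont=17.3098 → 17.3098 [wait]  node(3,3) S=196.3094 payoff=0.0000 vs cont=3.4491 → 3.4491 [wait]  ⇒ S*(3)=92.3711
t_2: node(2,0) S=104.7378 payoff=54.7822 vs cont=54.6180 → 54.7822 [stop]  node(2,1) S=134.6600 payoff=24.8600 vs cont=29.7435 → 29.7435 [wait]  node(2,2) S=173.1305 payoff=0.0000 vs cont=10.6141 → 10.6141 [wait]  ⇒ S*(2)=104.7378
t_1: node(1,0) S=118.7602 payoff=40.7598 vs cont=42.6152 → 42.6152 [wait]  node(1,1) S=152.6884 payoff=6.8316 vs cont=20.4848 → 20.4848 [wait]  ⇒ S*(1)=-
t_0: node(0,0) S=134.6600 payoff=24.8600 vs cont=31.8791 → 31.8791 [wait]  ⇒ S*(0)=-

price = 31.8791
boundary = - - 104.7378 92.3711 104.7378 118.7602
tree:
31.8791
42.6152 20.4848
54.7822 29.7435 10.6141
67.1489 41.4292 17.3098 3.4491
78.0555 54.7822 27.2689 6.6625 0.0000
87.6743 67.1489 40.7598 12.8697 0.0000 0.0000
96.1573 78.0555 54.7822 24.8600 0.0000 0.0000 0.0000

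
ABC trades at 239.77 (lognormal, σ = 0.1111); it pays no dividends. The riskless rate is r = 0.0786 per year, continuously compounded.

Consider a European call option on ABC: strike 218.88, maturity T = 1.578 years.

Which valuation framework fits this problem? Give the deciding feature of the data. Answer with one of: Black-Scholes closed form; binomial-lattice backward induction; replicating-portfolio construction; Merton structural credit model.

framework: Black-Scholes closed form

Key observation: everything needed for the exact continuous-time valuation of the European call on ABC (strike 218.88) is given, and no feature rules the closed form out.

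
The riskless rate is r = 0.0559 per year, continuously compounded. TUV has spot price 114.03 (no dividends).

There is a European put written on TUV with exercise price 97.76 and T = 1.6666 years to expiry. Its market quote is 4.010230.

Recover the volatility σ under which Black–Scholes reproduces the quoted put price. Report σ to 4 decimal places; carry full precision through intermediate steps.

At σ = 0.2471 the Black–Scholes value reproduces the quote:
σ√T = 0.2471·√1.6666 = 0.318998
d₁ = (ln(S/K) + (r+σ²/2)T) / (σ√T) = (ln(114.03/97.76) + (0.0559+0.2471²/2)·1.6666) / 0.318998 = (0.153946 + 0.144043) / 0.318998 = 0.934140
d₂ = d₁ − σ√T = 0.934140 − 0.318998 = 0.615141
e^{−rT} = 0.911045
N(−d₁) = 0.175116,  N(−d₂) = 0.269231
V = K·e^{−rT}·N(−d₂) − S·N(−d₁) = 23.978701 − 19.968471 = 4.010230 (equal to the quote); since ∂V/∂σ > 0 for all σ, the implied volatility is unique

sigma = 0.2471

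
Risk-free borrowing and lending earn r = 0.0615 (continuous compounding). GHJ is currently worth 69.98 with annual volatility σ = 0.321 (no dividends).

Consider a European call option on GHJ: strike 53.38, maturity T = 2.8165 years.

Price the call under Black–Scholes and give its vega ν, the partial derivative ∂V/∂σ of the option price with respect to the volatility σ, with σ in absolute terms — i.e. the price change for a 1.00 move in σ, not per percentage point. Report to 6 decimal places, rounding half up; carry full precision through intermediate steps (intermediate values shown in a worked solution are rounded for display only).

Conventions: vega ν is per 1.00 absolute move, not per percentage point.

price = 28.493046
ν = 25.767857

σ√T = 0.321·√2.8165 = 0.538716
d₁ = (ln(S/K) + (r+σ²/2)T) / (σ√T) = (ln(69.98/53.38) + (0.0615+0.321²/2)·2.8165) / 0.538716 = (0.270773 + 0.318322) / 0.538716 = 1.093518
d₂ = d₁ − σ√T = 1.093518 − 0.538716 = 0.554802
e^{−rT} = 0.840957
N(d₁) = 0.862917,  N(d₂) = 0.710485
Call price V = S·N(d₁) − K·e^{−rT}·N(d₂) = 60.386913 − 31.893868 = 28.493046
φ(d₁) = (1/√(2π))·e^{−d₁²/2} = 0.219406
ν = S·φ(d₁)·√T = 25.767857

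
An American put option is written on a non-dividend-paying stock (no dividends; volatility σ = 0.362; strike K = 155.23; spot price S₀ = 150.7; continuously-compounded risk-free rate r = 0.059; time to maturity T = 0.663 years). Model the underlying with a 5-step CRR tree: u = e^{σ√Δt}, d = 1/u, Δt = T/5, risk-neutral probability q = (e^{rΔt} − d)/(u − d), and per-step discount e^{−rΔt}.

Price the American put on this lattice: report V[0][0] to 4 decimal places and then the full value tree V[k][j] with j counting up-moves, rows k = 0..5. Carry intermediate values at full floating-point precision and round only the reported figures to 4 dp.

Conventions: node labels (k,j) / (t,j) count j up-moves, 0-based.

params: Δt=0.13260 u=1.14090 d=0.87650 q=0.49680 e^(-rΔt)=0.99221
t_5 payoffs: 77.2703 53.7530 23.1416 0.0000 0.0000 0.0000
k=4: node(4,0) S=88.9445 payoff=66.2855 vs cont=65.0758 → 66.2855 [stop]  node(4,1) S=115.7754 payoff=39.4546 vs cont=38.2450 → 39.4546 [stop]  node(4,2) S=150.7000 payoff=4.5300 vs cont=11.5542 → 11.5542 [wait]  node(4,3) S=196.1600 payoff=0.0000 vs cont=0.0000 → 0.0000 [wait]  node(4,4) S=255.3333 payoff=0.0000 vs cont=0.0000 → 0.0000 [wait]
k=3: node(3,0) S=101.4770 payoff=53.7530 vs cont=52.5433 → 53.7530 [stop]  node(3,1) S=132.0884 payoff=23.1416 vs cont=25.3943 → 25.3943 [wait]  node(3,2) S=171.9340 payoff=0.0000 vs cont=5.7688 → 5.7688 [wait]  node(3,3) S=223.7994 payoff=0.0000 vs cont=0.0000 → 0.0000 [wait]
k=2: node(2,0) S=115.7754 payoff=39.4546 vs cont=39.3554 → 39.4546 [stop]  node(2,1) S=150.7000 payoff=4.5300 vs cont=15.5225 → 15.5225 [wait]  node(2,2) S=196.1600 payoff=0.0000 vs cont=2.8802 → 2.8802 [wait]
k=1: node(1,0) S=132.0884 payoff=23.1416 vs cont=27.3504 → 27.3504 [wait]  node(1,1) S=171.9340 payoff=0.0000 vs cont=9.1698 → 9.1698 [wait]
k=0: node(0,0) S=150.7000 payoff=4.5300 vs cont=18.1756 → 18.1756 [wait]

price = 18.1756
tree:
18.1756
27.3504 9.1698
39.4546 15.5225 2.8802
53.7530 25.3943 5.7688 0.0000
66.2855 39.4546 11.5542 0.0000 0.0000
77.2703 53.7530 23.1416 0.0000 0.0000 0.0000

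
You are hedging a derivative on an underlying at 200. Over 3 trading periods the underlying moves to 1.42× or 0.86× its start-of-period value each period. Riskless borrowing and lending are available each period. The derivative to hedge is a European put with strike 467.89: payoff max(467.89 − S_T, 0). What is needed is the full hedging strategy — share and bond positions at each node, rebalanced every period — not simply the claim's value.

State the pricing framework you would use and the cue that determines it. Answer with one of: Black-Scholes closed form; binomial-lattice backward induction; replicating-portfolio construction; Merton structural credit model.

Key observation: the task asks for the hedge itself — share and bond holdings at every node of the 3-period tree on spot 200 with factors 1.42/0.86 — which is exactly what the replicating-portfolio construction produces.

framework: replicating-portfolio construction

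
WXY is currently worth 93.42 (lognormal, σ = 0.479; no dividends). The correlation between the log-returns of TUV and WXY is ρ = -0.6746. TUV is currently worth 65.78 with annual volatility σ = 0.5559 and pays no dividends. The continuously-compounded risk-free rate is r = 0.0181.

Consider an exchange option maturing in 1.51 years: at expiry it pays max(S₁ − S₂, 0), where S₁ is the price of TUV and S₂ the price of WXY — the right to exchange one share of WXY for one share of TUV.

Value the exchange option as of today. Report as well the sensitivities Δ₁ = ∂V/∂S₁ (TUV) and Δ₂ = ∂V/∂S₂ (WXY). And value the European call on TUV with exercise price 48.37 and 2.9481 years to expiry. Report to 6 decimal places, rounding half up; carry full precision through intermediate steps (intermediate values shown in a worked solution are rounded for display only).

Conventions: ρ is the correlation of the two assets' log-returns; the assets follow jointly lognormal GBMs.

σ_eff = √(σ₁² + σ₂² − 2ρσ₁σ₂) = √(0.5559² + 0.479² − 2·-0.6746·0.5559·0.479) = 0.947484
d₁ = (ln(S₁/S₂) + (q₂ − q₁ + σ_eff²/2)T) / (σ_eff√T) = (ln(65.78/93.42) + (0.0 − 0.0 + 0.448863)·1.51) / 1.164288 = 0.280853
d₂ = d₁ − σ_eff√T = 0.280853 − 1.164288 = -0.883435
N(d₁) = 0.610588,  N(d₂) = 0.188501
V = S₁·e^{−q₁T}·N(d₁) − S₂·e^{−q₂T}·N(d₂) = 40.164496 − 17.609730 = 22.554766
Δ₁ = e^{−q₁T}·N(d₁) = 0.610588;  Δ₂ = −e^{−q₂T}·N(d₂) = -0.188501
[vanilla: TUV call K=48.37]
σ√T = 0.5559·√2.9481 = 0.954482
d₁ = (ln(S/K) + (r+σ²/2)T) / (σ√T) = (ln(65.78/48.37) + (0.0181+0.5559²/2)·2.9481) / 0.954482 = (0.307436 + 0.508879) / 0.954482 = 0.855244
d₂ = d₁ − σ√T = 0.855244 − 0.954482 = -0.099238
e^{−rT} = 0.948038
N(d₁) = 0.803792,  N(d₂) = 0.460474
price = S·N(d₁) − K·e^{−rT}·N(d₂) = 52.873428 − 21.115794 = 31.757634

exchange price = 22.554766
Δ1 = 0.610588
Δ2 = -0.188501
price(TUV call K=48.37) = 31.757634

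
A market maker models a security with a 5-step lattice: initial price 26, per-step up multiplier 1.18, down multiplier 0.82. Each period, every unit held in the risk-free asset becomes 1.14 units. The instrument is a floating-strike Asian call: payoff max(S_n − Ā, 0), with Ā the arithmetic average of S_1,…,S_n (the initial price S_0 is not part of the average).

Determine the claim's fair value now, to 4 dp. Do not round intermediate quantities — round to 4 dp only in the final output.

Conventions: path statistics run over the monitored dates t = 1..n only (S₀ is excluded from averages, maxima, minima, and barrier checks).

Set p* = 0.8889 (from d < R < u); the path-dependent value is the discounted p*-expectation over all price paths.
Enumerate all 2^5 = 32 price paths (U = up ×1.18, D = down ×0.82); each path with k up-moves has probability p*^k·(1−p*)^(5−k).
DDDDD: Ā=14.9065, payoff=0.0000, prob=0.000017
UDDDD: Ā=21.4508, payoff=0.0000, prob=0.000135
DUDDD: Ā=19.5788, payoff=0.0000, prob=0.000135
UUDDD: Ā=28.1743, payoff=0.0000, prob=0.001084
DDUDD: Ā=18.0437, payoff=0.0000, prob=0.000135
UDUDD: Ā=25.9654, payoff=0.0000, prob=0.001084
DUUDD: Ā=24.0934, payoff=0.0000, prob=0.001084
UUUDD: Ā=34.6710, payoff=0.0000, prob=0.008671
DDDUD: Ā=16.7850, payoff=0.0000, prob=0.000135
UDDUD: Ā=24.1540, payoff=0.0000, prob=0.001084
DUDUD: Ā=22.2820, payoff=0.0000, prob=0.001084
UUDUD: Ā=32.0644, payoff=0.0000, prob=0.008671
DDUUD: Ā=20.7470, payoff=0.0000, prob=0.001084
UDUUD: Ā=29.8554, payoff=0.0000, prob=0.008671
DUUUD: Ā=27.9834, payoff=0.7407, prob=0.008671
UUUUD: Ā=40.2688, payoff=1.0659, prob=0.069366
DDDDU: Ā=15.7528, payoff=0.0000, prob=0.000135
UDDDU: Ā=22.6687, payoff=0.0000, prob=0.001084
DUDDU: Ā=20.7967, payoff=0.0000, prob=0.001084
UUDDU: Ā=29.9270, payoff=0.0000, prob=0.008671
DDUDU: Ā=19.2617, payoff=0.6992, prob=0.001084
UDUDU: Ā=27.7180, payoff=1.0061, prob=0.008671
DUUDU: Ā=25.8460, payoff=2.8781, prob=0.008671
UUUDU: Ā=37.1931, payoff=4.1417, prob=0.069366
DDDUU: Ā=18.0030, payoff=1.9579, prob=0.001084
UDDUU: Ā=25.9067, payoff=2.8174, prob=0.008671
DUDUU: Ā=24.0347, payoff=4.6894, prob=0.008671
UUDUU: Ā=34.5865, payoff=6.7482, prob=0.069366
DDUUU: Ā=22.4997, payoff=6.2245, prob=0.008671
UDUUU: Ā=32.3776, payoff=8.9572, prob=0.069366
DUUUU: Ā=30.5056, payoff=10.8292, prob=0.069366
UUUUU: Ā=43.8982, payoff=15.5835, prob=0.554929
Price = Σ prob·payoff / R^5 = 11.011594 / 1.925415 = 5.7191

price = 5.7191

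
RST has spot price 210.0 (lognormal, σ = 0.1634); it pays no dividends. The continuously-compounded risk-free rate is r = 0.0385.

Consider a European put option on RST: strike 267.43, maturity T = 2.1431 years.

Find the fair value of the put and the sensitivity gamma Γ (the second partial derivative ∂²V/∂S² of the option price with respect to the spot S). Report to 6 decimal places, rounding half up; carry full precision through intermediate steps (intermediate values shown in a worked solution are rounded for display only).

σ√T = 0.1634·√2.1431 = 0.239207
d₁ = (ln(S/K) + (r+σ²/2)T) / (σ√T) = (ln(210.0/267.43) + (0.0385+0.1634²/2)·2.1431) / 0.239207 = (-0.241750 + 0.111119) / 0.239207 = -0.546101
d₂ = d₁ − σ√T = -0.546101 − 0.239207 = -0.785308
e^{−rT} = 0.920803
N(−d₁) = 0.707502,  N(−d₂) = 0.783863
Put price V = K·e^{−rT}·N(−d₂) − S·N(−d₁) = 193.026615 − 148.575384 = 44.451231
φ(d₁) = (1/√(2π))·e^{−d₁²/2} = 0.343677
Γ = φ(d₁) / (S·σ·√T) = 0.006842

price = 44.451231
Γ = 0.006842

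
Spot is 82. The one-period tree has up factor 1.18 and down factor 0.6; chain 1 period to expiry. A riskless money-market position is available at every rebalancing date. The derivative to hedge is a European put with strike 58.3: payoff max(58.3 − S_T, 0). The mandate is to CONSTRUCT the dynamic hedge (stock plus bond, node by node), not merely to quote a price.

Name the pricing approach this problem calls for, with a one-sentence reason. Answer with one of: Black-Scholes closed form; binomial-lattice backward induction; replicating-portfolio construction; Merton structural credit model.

framework: replicating-portfolio construction

Key observation: since the answer must list Δ and B at each node of the 1.18/0.6 lattice on 82, the replicating-portfolio method — solving the two-state system at every node — is the one that applies.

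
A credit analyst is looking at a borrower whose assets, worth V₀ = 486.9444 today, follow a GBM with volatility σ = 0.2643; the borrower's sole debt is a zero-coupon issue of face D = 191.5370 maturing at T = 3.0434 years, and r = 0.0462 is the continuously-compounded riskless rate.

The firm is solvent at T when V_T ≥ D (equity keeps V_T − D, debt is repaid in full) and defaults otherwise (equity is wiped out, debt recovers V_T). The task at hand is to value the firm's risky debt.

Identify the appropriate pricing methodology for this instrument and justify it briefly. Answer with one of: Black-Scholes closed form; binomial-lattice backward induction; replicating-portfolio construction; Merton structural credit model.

Key observation: the data describe a firm's assets (V₀ = 486.9444, GBM) and a single zero-coupon debt of face 191.5370, so credit quantities follow from equity-as-call in the structural model.

framework: Merton structural credit model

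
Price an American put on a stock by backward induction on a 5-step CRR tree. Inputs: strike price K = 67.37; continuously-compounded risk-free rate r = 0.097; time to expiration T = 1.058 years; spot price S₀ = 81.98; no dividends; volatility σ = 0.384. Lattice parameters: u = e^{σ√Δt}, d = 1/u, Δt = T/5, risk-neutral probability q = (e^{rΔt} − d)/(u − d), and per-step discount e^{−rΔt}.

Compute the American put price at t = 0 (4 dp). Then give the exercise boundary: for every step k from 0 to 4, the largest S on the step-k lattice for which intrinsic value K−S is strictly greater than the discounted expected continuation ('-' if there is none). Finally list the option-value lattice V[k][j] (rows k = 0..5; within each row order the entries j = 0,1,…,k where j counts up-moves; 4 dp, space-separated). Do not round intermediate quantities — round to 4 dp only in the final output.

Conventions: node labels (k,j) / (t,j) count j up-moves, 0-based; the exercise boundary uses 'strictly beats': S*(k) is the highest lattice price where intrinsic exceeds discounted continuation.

params: Δt=0.21160 u=1.19320 d=0.83808 q=0.51435 e^(-rΔt)=0.97968
t_5 payoffs: 33.4747 19.1123 0.0000 0.0000 0.0000 0.0000
t_4: node(4,0) S=40.4439 payoff=26.9261 vs cont=25.5574 → 26.9261 [stop]  node(4,1) S=57.5812 payoff=9.7888 vs cont=9.0933 → 9.7888 [stop]  node(4,2) S=81.9800 payoff=0.0000 vs cont=0.0000 → 0.0000 [wait]  node(4,3) S=116.7174 payoff=0.0000 vs cont=0.0000 → 0.0000 [wait]  node(4,4) S=166.1740 payoff=0.0000 vs cont=0.0000 → 0.0000 [wait]  ⇒ S*(4)=57.5812
t_3: node(3,0) S=48.2577 payoff=19.1123 vs cont=17.7436 → 19.1123 [stop]  node(3,1) S=68.7059 payoff=0.0000 vs cont=4.6574 → 4.6574 [wait]  node(3,2) S=97.8187 payoff=0.0000 vs cont=0.0000 → 0.0000 [wait]  node(3,3) S=139.2673 payoff=0.0000 vs cont=0.0000 → 0.0000 [wait]  ⇒ S*(3)=48.2577
t_2: node(2,0) S=57.5812 payoff=9.7888 vs cont=11.4402 → 11.4402 [wait]  node(2,1) S=81.9800 payoff=0.0000 vs cont=2.2159 → 2.2159 [wait]  node(2,2) S=116.7174 payoff=0.0000 vs cont=0.0000 → 0.0000 [wait]  ⇒ S*(2)=-
t_1: node(1,0) S=68.7059 payoff=0.0000 vs cont=6.5596 → 6.5596 [wait]  node(1,1) S=97.8187 payoff=0.0000 vs cont=1.0543 → 1.0543 [wait]  ⇒ S*(1)=-
t_0: node(0,0) S=81.9800 payoff=0.0000 vs cont=3.6522 → 3.6522 [wait]  ⇒ S*(0)=-

price = 3.6522
boundary = - - - 48.2577 57.5812
tree:
3.6522
6.5596 1.0543
11.4402 2.2159 0.0000
19.1123 4.6574 0.0000 0.0000
26.9261 9.7888 0.0000 0.0000 0.0000
33.4747 19.1123 0.0000 0.0000 0.0000 0.0000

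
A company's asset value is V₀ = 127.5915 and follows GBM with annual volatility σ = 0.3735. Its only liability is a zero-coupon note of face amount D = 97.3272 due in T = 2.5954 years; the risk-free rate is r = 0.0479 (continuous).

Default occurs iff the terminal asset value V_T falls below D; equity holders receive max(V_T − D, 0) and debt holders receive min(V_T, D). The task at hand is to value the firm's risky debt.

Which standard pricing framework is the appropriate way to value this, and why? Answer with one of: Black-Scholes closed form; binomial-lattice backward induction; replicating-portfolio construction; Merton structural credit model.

framework: Merton structural credit model

Key observation: the asked-for credit quantity lives on the firm's capital structure — asset value, asset volatility, debt face 97.3272 — which is the structural model's domain.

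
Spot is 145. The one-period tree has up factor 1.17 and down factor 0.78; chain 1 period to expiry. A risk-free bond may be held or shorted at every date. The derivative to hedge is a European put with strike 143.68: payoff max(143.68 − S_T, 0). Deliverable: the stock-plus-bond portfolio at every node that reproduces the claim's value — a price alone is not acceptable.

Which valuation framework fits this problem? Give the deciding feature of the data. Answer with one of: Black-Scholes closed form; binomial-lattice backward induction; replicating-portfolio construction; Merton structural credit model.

Key observation: the task asks for the hedge itself — share and bond holdings at every node of the 1-period tree on spot 145 with factors 1.17/0.78 — which is exactly what the replicating-portfolio construction produces.

framework: replicating-portfolio construction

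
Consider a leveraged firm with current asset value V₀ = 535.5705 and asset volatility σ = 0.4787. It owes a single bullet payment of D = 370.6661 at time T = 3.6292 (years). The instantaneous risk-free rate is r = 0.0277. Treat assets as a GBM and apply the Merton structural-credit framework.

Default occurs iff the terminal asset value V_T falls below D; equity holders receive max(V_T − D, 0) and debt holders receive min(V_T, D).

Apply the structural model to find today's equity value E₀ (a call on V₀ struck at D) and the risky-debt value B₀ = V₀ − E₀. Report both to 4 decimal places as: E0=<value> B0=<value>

Work the structural quantities from V₀ = 535.5705 against face 370.6661:
d₁ = [ln(V₀/D) + (r + σ²/2)T] / (σ√T)
   = [ln(535.5705/370.6661) + (0.0277 + 0.5·0.4787²)·3.6292] / (0.4787·√3.6292)
   = [0.368031 + 0.516351] / 0.911945 = 0.969775
d₂ = d₁ − σ√T = 0.969775 − 0.911945 = 0.057830
N(d₁) = 0.833921,  N(d₂) = 0.523058,  e^(−rT) = 0.904359
E₀ = V₀·N(d₁) − D·e^(−rT)·N(d₂)
   = 535.5705·0.833921 − 370.6661·0.904359·0.523058 = 271.286373
B₀ = V₀ − E₀ = 535.5705 − 271.286373 = 264.284127

E0=271.2864 B0=264.2841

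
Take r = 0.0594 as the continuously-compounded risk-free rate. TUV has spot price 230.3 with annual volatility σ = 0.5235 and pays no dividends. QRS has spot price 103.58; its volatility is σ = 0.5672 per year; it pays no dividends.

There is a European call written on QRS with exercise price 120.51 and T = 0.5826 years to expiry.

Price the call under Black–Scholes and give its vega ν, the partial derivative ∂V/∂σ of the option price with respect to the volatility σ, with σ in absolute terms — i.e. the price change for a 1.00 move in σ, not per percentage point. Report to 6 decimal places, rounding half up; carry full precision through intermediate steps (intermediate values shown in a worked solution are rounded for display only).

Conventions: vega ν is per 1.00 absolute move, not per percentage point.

price = 13.105292
ν = 31.495957

σ√T = 0.5672·√0.5826 = 0.432934
d₁ = (ln(S/K) + (r+σ²/2)T) / (σ√T) = (ln(103.58/120.51) + (0.0594+0.5672²/2)·0.5826) / 0.432934 = (-0.151388 + 0.128322) / 0.432934 = -0.053279
d₂ = d₁ − σ√T = -0.053279 − 0.432934 = -0.486213
e^{−rT} = 0.965986
N(d₁) = 0.478755,  N(d₂) = 0.313408
Call price V = S·N(d₁) − K·e^{−rT}·N(d₂) = 49.589429 − 36.484137 = 13.105292
φ(d₁) = (1/√(2π))·e^{−d₁²/2} = 0.398376
ν = S·φ(d₁)·√T = 31.495957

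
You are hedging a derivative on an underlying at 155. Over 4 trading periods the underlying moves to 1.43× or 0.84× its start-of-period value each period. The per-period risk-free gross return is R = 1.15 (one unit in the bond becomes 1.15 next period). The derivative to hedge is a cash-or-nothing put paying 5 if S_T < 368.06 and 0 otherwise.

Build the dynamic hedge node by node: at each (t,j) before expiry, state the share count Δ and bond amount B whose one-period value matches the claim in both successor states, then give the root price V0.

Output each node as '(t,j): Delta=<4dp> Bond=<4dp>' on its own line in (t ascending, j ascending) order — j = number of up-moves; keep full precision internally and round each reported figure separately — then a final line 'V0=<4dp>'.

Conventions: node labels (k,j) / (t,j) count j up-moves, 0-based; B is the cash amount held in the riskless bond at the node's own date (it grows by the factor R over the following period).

(0,0): Delta=-0.0141 Bond=4.0438
(1,0): Delta=-0.0136 Bond=4.5798
(1,1): Delta=-0.0144 Bond=4.7142
(2,0): Delta=0.0000 Bond=3.7807
(2,1): Delta=-0.0208 Bond=6.6089
(2,2): Delta=-0.0110 Bond=4.3487
(3,0): Delta=0.0000 Bond=4.3478
(3,1): Delta=0.0000 Bond=4.3478
(3,2): Delta=-0.0318 Bond=10.5380
(3,3): Delta=0.0000 Bond=0.0000
V0=1.8537

Since d<R<u, set p* = (R−d)/(u−d) = 0.5254; price each node as the discounted p*-expectation of its children.
Payoffs at expiry: V(4,0)=5.0000, V(4,1)=5.0000, V(4,2)=5.0000, V(4,3)=0.0000, V(4,4)=0.0000
  t=3,j=0: stock 91.8691 → up 131.3728 (V=5.0000), down 77.1701 (V=5.0000). Price 4.3478; hedge Δ=0.0000, bond B=4.3478.
  t=3,j=1: stock 156.3962 → up 223.6466 (V=5.0000), down 131.3728 (V=5.0000). Price 4.3478; hedge Δ=0.0000, bond B=4.3478.
  t=3,j=2: stock 266.2460 → up 380.7318 (V=0.0000), down 223.6466 (V=5.0000). Price 2.0634; hedge Δ=-0.0318, bond B=10.5380.
  t=3,j=3: stock 453.2521 → up 648.1505 (V=0.0000), down 380.7318 (V=0.0000). Price 0.0000; hedge Δ=0.0000, bond B=0.0000.
  t=2,j=0: stock 109.3680 → up 156.3962 (V=4.3478), down 91.8691 (V=4.3478). Price 3.7807; hedge Δ=0.0000, bond B=3.7807.
  t=2,j=1: stock 186.1860 → up 266.2460 (V=2.0634), down 156.3962 (V=4.3478). Price 2.7370; hedge Δ=-0.0208, bond B=6.6089.
  t=2,j=2: stock 316.9595 → up 453.2521 (V=0.0000), down 266.2460 (V=2.0634). Price 0.8515; hedge Δ=-0.0110, bond B=4.3487.
  t=1,j=0: stock 130.2000 → up 186.1860 (V=2.7370), down 109.3680 (V=3.7807). Price 2.8107; hedge Δ=-0.0136, bond B=4.5798.
  t=1,j=1: stock 221.6500 → up 316.9595 (V=0.8515), down 186.1860 (V=2.7370). Price 1.5185; hedge Δ=-0.0144, bond B=4.7142.
  t=0,j=0: stock 155.0000 → up 221.6500 (V=1.5185), down 130.2000 (V=2.8107). Price 1.8537; hedge Δ=-0.0141, bond B=4.0438.
Check: Δ(0,0)·S0 + B(0,0) = 1.8537 = V0.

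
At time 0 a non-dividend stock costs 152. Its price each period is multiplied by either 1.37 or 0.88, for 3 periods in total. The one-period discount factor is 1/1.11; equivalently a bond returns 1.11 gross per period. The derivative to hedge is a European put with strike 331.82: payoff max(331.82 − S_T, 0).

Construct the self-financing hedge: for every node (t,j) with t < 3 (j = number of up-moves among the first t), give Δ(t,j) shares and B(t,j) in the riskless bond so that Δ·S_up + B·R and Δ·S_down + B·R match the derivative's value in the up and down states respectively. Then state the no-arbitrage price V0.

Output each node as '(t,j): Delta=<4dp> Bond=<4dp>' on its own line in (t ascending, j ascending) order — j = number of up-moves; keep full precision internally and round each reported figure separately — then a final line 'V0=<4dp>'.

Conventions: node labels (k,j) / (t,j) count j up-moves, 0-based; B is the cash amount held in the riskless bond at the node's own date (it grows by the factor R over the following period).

(0,0): Delta=-0.8583 Bond=225.5465
(1,0): Delta=-1.0000 Bond=269.3126
(1,1): Delta=-0.7554 Bond=228.9282
(2,0): Delta=-1.0000 Bond=298.9369
(2,1): Delta=-1.0000 Bond=298.9369
(2,2): Delta=-0.5778 Bond=203.4367
V0=95.0873

The replicating-portfolio and risk-neutral prices coincide; use p* = (1.11−0.88)/(1.37−0.88) = 0.4694 for the latter.
Terminal payoffs: V(3,0)=228.2363, V(3,1)=170.5589, V(3,2)=80.7659, V(3,3)=0.0000
Node (2,0) S=117.7088: V=(p*·170.5589+(1−p*)·228.2363)/1.11=181.2281; Δ=(170.5589−228.2363)/(161.2611−103.5837)=-1.0000; B=V−Δ·S=298.9369
Node (2,1) S=183.2512: V=(p*·80.7659+(1−p*)·170.5589)/1.11=115.6857; Δ=(80.7659−170.5589)/(251.0541−161.2611)=-1.0000; B=V−Δ·S=298.9369
Node (2,2) S=285.2888: V=(p*·0.0000+(1−p*)·80.7659)/1.11=38.6084; Δ=(0.0000−80.7659)/(390.8457−251.0541)=-0.5778; B=V−Δ·S=203.4367
Node (1,0) S=133.7600: V=(p*·115.6857+(1−p*)·181.2281)/1.11=135.5526; Δ=(115.6857−181.2281)/(183.2512−117.7088)=-1.0000; B=V−Δ·S=269.3126
Node (1,1) S=208.2400: V=(p*·38.6084+(1−p*)·115.6857)/1.11=71.6276; Δ=(38.6084−115.6857)/(285.2888−183.2512)=-0.7554; B=V−Δ·S=228.9282
Node (0,0) S=152.0000: V=(p*·71.6276+(1−p*)·135.5526)/1.11=95.0873; Δ=(71.6276−135.5526)/(208.2400−133.7600)=-0.8583; B=V−Δ·S=225.5465
Check: Δ(0,0)·S0 + B(0,0) = 95.0873 = V0.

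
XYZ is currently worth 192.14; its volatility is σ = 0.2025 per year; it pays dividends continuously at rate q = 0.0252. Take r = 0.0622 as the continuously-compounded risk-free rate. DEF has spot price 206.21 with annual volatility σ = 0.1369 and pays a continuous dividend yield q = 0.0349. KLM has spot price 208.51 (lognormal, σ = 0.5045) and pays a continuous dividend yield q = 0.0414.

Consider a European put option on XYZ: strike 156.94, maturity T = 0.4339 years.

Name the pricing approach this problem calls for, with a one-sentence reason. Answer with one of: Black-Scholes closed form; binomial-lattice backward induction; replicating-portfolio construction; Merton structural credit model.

Key observation: everything needed for the exact continuous-time valuation of the European put on XYZ (strike 156.94) is given, and no feature rules the closed form out.

framework: Black-Scholes closed form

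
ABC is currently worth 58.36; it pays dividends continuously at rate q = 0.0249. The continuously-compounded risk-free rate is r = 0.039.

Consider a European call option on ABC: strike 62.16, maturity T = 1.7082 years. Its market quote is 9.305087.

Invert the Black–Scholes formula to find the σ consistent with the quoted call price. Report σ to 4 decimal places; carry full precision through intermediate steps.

sigma = 0.3521

At σ = 0.3521 the Black–Scholes value reproduces the quote:
σ√T = 0.3521·√1.7082 = 0.460188
d₁ = (ln(S/K) + (r−q+σ²/2)T) / (σ√T) = (ln(58.36/62.16) + (0.039−0.0249+0.3521²/2)·1.7082) / 0.460188 = (-0.063081 + 0.129972) / 0.460188 = 0.145356
d₂ = d₁ − σ√T = 0.145356 − 0.460188 = -0.314832
e^{−rT} = 0.935551
e^{−qT} = 0.958358
N(d₁) = 0.557785,  N(d₂) = 0.376445
V = S·e^{−qT}·N(d₁) − K·e^{−rT}·N(d₂) = 31.196788 − 21.891701 = 9.305087 (equal to the quote); since ∂V/∂σ > 0 for all σ, the implied volatility is unique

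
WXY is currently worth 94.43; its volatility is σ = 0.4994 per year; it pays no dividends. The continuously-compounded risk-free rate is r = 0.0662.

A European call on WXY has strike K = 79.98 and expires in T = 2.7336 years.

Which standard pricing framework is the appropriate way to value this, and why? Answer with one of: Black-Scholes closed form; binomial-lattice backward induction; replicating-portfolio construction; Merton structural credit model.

framework: Black-Scholes closed form

Key observation: the strike-79.98 call on WXY is European-exercise on a continuously-modelled lognormal underlying, so its value is a single closed-form evaluation.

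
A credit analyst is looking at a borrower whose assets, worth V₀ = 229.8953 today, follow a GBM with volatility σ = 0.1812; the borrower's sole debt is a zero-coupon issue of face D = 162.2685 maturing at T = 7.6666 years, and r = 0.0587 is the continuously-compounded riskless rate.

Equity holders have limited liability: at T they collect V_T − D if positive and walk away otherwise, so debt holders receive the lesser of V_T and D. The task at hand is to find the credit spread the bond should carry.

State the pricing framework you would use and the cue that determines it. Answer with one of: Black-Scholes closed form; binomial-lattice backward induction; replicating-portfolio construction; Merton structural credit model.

Key observation: with the firm-asset dynamics (V₀ = 229.8953) and a single zero-coupon liability of face 162.2685 given, debt value, spread, and default probability all derive from the option view of the balance sheet.

framework: Merton structural credit model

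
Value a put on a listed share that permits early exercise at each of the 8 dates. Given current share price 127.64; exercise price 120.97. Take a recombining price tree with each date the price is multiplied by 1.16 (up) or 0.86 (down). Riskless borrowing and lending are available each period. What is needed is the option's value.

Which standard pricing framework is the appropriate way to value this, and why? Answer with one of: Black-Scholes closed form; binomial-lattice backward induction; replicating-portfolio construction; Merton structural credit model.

framework: binomial-lattice backward induction

Key observation: the put (strike 120.97 on spot 127.64) is American-style on a 8-step discrete price model, so the early-exercise decision at every node requires stepwise backward valuation — a closed form cannot price the exercise right.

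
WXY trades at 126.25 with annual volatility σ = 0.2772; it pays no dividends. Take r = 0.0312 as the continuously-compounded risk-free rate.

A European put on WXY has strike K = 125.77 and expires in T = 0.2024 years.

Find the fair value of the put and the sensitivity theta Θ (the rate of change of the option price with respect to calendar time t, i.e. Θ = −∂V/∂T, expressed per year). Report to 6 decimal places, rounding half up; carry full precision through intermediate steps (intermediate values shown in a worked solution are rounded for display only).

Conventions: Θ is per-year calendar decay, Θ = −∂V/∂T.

price = 5.630161
Θ = -13.437305

σ√T = 0.2772·√0.2024 = 0.124709
d₁ = (ln(S/K) + (r+σ²/2)T) / (σ√T) = (ln(126.25/125.77) + (0.0312+0.2772²/2)·0.2024) / 0.124709 = (0.003809 + 0.014091) / 0.124709 = 0.143536
d₂ = d₁ − σ√T = 0.143536 − 0.124709 = 0.018827
e^{−rT} = 0.993705
N(−d₁) = 0.442933,  N(−d₂) = 0.492490
Put price V = K·e^{−rT}·N(−d₂) − S·N(−d₁) = 61.550492 − 55.920331 = 5.630161
φ(d₁) = (1/√(2π))·e^{−d₁²/2} = 0.394854
Θ = −S·φ(d₁)·σ/(2√T) + r·K·e^{−rT}·N(−d₂) = −15.357680 + 1.920375 = -13.437305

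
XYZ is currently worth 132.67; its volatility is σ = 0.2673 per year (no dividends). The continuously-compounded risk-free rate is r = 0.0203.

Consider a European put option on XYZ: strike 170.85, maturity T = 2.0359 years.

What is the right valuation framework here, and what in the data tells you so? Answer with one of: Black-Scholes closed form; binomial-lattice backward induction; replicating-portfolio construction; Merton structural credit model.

framework: Black-Scholes closed form

Key observation: the instrument is a plain European put (strike 170.85) on a lognormal asset; the exact continuous-time formula applies directly.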